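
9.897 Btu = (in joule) 1.044e+04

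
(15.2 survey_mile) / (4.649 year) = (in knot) 0.0003243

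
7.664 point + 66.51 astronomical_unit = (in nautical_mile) 5.372e+09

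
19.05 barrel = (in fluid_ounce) 1.024e+05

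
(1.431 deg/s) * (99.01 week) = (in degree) 8.569e+07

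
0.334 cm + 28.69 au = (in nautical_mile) 2.317e+09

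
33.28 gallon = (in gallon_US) 33.28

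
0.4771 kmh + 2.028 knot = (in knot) 2.286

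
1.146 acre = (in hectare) 0.4638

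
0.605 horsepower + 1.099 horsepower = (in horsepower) 1.704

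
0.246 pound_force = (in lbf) 0.246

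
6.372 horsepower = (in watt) 4752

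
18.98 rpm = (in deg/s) 113.9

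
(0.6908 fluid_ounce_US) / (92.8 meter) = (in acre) 5.44e-11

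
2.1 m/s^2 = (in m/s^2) 2.1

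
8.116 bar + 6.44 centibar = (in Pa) 8.18e+05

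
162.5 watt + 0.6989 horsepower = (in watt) 683.7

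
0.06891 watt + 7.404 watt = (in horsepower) 0.01002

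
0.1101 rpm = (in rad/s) 0.01153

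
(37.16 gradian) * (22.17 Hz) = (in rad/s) 12.94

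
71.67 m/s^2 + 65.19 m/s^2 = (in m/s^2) 136.9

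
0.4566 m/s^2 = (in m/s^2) 0.4566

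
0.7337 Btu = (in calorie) 185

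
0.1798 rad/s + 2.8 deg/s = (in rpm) 2.184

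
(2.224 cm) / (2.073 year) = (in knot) 6.613e-10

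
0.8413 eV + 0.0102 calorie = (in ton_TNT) 1.02e-11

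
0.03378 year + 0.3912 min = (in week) 1.761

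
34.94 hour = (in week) 0.208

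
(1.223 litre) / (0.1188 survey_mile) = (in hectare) 6.397e-10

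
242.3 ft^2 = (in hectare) 0.002251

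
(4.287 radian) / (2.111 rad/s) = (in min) 0.03385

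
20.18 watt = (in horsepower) 0.02706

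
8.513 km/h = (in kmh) 8.513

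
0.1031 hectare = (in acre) 0.2548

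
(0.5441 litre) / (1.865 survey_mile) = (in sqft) 1.951e-06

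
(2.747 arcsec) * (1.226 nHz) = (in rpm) 1.559e-13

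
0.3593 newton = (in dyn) 3.593e+04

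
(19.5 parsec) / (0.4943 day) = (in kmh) 5.072e+13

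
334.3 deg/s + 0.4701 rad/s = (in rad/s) 6.305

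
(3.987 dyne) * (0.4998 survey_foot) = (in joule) 6.074e-06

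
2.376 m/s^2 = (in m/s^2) 2.376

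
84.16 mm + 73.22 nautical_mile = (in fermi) 1.356e+20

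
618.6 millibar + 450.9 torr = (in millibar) 1220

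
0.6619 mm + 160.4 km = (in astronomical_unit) 1.072e-06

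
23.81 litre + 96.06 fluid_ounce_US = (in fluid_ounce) 901.2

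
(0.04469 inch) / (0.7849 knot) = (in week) 4.648e-09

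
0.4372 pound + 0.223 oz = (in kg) 0.2046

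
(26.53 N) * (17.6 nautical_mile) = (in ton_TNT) 0.0002067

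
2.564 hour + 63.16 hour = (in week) 0.3912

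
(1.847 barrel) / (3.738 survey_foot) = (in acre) 6.369e-05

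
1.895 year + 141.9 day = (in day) 833.6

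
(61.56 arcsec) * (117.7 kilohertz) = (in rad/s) 35.13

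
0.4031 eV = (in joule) 6.458e-20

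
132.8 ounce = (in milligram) 3.765e+06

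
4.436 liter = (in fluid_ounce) 150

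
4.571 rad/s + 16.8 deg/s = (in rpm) 46.45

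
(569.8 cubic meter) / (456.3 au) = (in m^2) 8.347e-12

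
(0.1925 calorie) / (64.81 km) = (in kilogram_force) 1.267e-06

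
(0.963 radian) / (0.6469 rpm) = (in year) 4.508e-07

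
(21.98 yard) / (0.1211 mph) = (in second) 371.3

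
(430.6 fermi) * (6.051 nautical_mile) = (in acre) 1.192e-12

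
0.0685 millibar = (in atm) 6.76e-05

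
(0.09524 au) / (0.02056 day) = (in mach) 2.356e+04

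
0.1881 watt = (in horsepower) 0.0002522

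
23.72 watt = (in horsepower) 0.03181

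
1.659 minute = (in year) 3.156e-06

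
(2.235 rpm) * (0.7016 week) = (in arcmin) 3.414e+08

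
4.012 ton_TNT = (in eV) 1.048e+29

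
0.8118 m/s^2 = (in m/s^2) 0.8118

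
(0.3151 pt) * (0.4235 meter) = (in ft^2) 0.0005067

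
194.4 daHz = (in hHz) 19.44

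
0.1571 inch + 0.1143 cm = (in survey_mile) 3.19e-06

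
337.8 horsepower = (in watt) 2.519e+05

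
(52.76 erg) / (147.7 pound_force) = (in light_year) 8.488e-25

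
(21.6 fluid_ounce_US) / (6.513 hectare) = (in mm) 9.808e-06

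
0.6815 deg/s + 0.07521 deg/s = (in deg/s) 0.7567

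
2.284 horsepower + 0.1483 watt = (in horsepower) 2.284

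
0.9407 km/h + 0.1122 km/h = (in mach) 0.0008589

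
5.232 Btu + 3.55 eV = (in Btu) 5.232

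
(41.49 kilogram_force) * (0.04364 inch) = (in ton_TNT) 1.078e-10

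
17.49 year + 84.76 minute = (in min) 9.193e+06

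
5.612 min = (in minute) 5.612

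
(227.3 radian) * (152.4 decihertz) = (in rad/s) 3464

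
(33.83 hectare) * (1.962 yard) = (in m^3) 6.069e+05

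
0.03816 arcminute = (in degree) 0.000636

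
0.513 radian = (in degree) 29.39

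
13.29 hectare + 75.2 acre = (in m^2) 4.372e+05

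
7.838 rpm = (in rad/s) 0.8208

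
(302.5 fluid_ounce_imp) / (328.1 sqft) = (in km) 2.82e-07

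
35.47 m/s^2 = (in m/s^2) 35.47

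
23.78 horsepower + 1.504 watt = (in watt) 1.773e+04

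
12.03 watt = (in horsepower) 0.01613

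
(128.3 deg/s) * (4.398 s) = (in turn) 1.567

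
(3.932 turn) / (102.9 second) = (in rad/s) 0.2401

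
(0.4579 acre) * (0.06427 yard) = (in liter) 1.089e+05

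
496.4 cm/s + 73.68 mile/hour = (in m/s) 37.9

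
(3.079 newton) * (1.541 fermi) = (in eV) 2.961e+04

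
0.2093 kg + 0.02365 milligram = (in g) 209.3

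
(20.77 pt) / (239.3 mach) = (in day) 1.041e-12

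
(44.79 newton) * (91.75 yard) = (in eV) 2.345e+22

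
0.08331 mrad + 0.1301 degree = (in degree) 0.1349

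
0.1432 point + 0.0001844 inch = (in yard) 6.037e-05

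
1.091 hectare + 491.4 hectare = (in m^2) 4.925e+06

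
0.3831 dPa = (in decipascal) 0.3831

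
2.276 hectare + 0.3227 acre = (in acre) 5.947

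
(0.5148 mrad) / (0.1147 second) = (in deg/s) 0.2572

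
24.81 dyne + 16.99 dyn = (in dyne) 41.8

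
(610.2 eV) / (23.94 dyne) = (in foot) 1.34e-12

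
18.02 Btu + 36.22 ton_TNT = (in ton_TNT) 36.22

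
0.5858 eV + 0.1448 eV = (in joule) 1.171e-19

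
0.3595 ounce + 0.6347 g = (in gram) 10.83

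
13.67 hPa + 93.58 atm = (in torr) 7.113e+04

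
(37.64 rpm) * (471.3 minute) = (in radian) 1.115e+05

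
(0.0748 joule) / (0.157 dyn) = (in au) 3.185e-07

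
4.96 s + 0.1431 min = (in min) 0.2258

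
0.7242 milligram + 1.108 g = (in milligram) 1109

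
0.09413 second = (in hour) 2.615e-05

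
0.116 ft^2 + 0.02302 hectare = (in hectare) 0.02302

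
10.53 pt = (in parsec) 1.204e-19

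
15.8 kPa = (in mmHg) 118.5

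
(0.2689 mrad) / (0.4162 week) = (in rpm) 1.02e-08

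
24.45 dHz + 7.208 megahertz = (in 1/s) 7.208e+06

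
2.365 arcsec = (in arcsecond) 2.365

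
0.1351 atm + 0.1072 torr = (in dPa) 1.37e+05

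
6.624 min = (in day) 0.0046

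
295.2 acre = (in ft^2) 1.286e+07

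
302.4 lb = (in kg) 137.2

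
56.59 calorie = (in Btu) 0.2244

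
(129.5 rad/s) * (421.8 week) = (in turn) 5.258e+09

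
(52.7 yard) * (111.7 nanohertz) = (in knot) 1.046e-05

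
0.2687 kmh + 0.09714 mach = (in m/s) 33.15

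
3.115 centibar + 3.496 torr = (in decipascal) 3.581e+04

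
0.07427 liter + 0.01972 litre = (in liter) 0.09399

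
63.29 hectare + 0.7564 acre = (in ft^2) 6.845e+06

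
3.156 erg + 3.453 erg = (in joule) 6.609e-07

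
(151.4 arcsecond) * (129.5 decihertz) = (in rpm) 0.09077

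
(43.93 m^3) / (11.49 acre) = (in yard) 0.001033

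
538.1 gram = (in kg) 0.5381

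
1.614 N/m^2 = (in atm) 1.593e-05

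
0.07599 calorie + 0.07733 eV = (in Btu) 0.0003014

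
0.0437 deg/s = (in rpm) 0.007283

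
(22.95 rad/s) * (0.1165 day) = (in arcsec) 4.765e+10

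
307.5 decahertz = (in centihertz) 3.075e+05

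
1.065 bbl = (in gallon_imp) 37.25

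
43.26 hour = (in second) 1.557e+05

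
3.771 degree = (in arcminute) 226.3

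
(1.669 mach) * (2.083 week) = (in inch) 2.819e+10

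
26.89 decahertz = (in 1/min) 1.613e+04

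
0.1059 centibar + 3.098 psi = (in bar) 0.2147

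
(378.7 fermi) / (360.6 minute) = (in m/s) 1.75e-17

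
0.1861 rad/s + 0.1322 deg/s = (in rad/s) 0.1884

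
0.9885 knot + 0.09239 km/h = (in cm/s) 53.42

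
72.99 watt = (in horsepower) 0.09788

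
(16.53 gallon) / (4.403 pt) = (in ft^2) 433.6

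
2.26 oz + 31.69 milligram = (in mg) 6.41e+04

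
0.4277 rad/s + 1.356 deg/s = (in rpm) 4.31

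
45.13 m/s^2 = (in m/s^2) 45.13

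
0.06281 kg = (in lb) 0.1385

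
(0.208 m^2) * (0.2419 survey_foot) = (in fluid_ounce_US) 518.6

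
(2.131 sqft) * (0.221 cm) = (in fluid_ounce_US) 14.79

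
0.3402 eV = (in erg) 5.451e-13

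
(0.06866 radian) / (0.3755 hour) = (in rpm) 0.000485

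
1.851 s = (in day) 2.142e-05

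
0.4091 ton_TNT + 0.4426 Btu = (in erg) 1.712e+16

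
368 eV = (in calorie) 1.409e-17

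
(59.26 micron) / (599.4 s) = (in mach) 2.904e-10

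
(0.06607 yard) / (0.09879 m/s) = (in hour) 0.0001699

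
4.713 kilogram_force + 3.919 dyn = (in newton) 46.22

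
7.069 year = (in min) 3.715e+06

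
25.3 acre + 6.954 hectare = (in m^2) 1.719e+05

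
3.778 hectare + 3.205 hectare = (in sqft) 7.516e+05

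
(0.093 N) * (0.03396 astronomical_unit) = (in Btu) 4.478e+05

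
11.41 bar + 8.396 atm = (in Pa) 1.992e+06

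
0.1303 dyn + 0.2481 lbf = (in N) 1.104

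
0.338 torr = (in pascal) 45.06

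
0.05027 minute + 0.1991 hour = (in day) 0.008331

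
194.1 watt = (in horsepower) 0.2603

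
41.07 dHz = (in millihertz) 4107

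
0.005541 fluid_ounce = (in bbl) 1.031e-06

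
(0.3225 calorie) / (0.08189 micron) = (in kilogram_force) 1.68e+06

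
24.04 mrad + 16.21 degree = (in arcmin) 1055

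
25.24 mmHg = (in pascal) 3365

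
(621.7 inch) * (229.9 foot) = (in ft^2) 1.191e+04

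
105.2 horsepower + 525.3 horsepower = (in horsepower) 630.5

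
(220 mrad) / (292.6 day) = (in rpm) 8.31e-08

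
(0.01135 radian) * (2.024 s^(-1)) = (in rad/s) 0.02297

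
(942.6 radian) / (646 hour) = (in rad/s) 0.0004053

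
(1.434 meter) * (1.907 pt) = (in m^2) 0.0009647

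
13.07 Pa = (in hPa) 0.1307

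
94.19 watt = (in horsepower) 0.1263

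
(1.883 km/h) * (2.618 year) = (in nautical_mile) 2.332e+04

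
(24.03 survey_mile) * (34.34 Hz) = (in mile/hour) 2.971e+06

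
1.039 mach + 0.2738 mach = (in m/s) 447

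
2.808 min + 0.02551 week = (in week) 0.02579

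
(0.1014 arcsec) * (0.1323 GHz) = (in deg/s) 3726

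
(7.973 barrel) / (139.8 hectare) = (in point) 0.00257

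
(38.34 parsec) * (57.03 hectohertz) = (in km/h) 2.429e+22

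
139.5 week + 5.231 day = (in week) 140.2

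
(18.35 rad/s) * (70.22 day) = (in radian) 1.113e+08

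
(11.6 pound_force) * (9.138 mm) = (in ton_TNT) 1.127e-10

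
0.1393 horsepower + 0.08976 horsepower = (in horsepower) 0.2291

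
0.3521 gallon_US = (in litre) 1.333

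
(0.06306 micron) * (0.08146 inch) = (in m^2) 1.305e-10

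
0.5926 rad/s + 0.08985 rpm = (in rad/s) 0.602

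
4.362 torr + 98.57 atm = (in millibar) 9.988e+04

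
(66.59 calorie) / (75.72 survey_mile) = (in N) 0.002286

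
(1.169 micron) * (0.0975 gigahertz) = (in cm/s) 1.14e+04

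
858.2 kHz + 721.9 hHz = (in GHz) 0.0009304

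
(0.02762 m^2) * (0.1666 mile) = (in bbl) 46.58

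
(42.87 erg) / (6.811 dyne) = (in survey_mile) 3.911e-05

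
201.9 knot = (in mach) 0.305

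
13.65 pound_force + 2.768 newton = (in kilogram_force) 6.474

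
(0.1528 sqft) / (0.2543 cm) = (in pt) 1.582e+04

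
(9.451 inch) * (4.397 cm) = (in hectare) 1.056e-06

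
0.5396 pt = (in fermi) 1.904e+11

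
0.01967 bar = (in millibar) 19.67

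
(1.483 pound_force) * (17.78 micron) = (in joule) 0.0001173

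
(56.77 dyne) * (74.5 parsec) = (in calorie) 3.119e+14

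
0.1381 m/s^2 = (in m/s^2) 0.1381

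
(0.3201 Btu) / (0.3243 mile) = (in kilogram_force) 0.06598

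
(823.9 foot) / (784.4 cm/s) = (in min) 0.5336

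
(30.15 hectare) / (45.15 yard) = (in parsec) 2.367e-13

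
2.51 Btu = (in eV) 1.653e+22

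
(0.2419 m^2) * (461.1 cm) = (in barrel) 7.016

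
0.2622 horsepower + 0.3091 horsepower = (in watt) 426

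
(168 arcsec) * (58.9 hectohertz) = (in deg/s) 274.9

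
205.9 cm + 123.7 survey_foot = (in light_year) 4.203e-15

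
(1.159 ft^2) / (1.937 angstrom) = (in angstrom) 5.559e+18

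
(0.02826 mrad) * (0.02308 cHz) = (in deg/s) 3.737e-07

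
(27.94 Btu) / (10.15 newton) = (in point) 8.233e+06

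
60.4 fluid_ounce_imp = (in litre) 1.716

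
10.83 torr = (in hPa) 14.44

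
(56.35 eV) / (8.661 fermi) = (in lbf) 0.0002343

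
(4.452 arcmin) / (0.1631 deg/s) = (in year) 1.443e-08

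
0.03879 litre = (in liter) 0.03879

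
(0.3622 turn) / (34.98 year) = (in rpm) 1.97e-08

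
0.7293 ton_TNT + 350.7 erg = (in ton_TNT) 0.7293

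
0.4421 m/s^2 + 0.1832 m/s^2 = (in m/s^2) 0.6253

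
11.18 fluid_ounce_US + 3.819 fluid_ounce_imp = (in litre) 0.4391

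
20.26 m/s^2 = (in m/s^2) 20.26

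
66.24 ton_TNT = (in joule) 2.771e+11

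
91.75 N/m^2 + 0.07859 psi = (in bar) 0.006336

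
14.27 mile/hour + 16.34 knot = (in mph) 33.07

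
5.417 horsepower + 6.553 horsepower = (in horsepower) 11.97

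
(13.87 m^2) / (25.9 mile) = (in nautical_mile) 1.797e-07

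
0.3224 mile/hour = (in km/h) 0.5189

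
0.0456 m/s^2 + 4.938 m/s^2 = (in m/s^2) 4.984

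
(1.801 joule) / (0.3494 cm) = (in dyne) 5.155e+07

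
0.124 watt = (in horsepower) 0.0001663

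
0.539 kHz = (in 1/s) 539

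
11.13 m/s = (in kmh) 40.07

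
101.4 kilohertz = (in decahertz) 1.014e+04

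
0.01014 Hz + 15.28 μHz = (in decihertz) 0.1016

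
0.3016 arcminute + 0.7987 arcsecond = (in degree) 0.005249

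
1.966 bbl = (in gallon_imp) 68.76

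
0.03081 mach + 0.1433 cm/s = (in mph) 23.47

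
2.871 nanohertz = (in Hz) 2.871e-09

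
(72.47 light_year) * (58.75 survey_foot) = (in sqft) 1.322e+20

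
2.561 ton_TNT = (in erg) 1.072e+17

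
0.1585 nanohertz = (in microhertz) 0.0001585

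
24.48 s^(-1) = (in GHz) 2.448e-08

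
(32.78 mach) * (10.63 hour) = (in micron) 4.271e+14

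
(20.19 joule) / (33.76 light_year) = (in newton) 6.321e-17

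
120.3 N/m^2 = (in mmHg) 0.9023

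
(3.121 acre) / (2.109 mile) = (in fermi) 3.721e+15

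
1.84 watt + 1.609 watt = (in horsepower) 0.004625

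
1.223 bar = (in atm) 1.207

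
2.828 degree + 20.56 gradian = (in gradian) 23.7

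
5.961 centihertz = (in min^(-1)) 3.577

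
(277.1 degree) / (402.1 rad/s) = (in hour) 3.341e-06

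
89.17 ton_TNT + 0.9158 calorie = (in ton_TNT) 89.17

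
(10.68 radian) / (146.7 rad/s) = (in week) 1.204e-07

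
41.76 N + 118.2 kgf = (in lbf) 270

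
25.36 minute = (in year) 4.825e-05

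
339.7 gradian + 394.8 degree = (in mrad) 1.223e+04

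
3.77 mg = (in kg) 3.77e-06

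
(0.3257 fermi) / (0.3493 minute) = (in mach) 4.564e-20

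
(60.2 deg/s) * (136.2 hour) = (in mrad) 5.152e+08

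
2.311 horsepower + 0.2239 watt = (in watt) 1724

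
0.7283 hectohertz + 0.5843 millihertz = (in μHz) 7.283e+07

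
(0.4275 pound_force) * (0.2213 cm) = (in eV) 2.627e+16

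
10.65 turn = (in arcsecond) 1.38e+07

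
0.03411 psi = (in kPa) 0.2352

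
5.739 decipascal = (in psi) 8.324e-05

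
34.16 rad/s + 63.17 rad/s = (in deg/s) 5577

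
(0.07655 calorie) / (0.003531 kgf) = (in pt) 2.622e+04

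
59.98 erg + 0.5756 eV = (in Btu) 5.685e-09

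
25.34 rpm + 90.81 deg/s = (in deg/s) 242.8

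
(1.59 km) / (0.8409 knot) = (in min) 61.26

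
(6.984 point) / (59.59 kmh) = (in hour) 4.135e-08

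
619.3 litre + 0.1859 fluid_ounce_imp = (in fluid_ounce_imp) 2.18e+04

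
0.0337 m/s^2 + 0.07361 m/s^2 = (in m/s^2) 0.1073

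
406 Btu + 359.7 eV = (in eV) 2.674e+24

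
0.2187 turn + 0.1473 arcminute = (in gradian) 87.48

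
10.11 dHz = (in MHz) 1.011e-06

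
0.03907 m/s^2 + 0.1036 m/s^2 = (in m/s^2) 0.1427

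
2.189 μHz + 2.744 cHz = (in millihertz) 27.44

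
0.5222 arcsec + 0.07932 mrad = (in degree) 0.00469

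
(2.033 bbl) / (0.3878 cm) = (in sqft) 897.1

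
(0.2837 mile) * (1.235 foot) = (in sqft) 1850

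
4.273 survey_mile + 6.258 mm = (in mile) 4.273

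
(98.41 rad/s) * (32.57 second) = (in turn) 510.1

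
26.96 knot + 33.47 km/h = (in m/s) 23.17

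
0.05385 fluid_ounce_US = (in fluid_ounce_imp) 0.05605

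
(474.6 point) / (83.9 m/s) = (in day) 2.31e-08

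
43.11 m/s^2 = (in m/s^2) 43.11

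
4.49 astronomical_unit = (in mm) 6.717e+14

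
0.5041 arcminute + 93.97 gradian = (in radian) 1.476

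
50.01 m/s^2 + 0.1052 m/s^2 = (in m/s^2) 50.12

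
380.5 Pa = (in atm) 0.003755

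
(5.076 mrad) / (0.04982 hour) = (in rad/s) 2.83e-05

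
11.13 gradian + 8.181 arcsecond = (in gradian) 11.13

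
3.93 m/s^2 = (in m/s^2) 3.93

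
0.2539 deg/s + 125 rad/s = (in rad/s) 125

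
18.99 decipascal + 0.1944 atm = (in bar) 0.197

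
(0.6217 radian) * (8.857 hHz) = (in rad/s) 550.6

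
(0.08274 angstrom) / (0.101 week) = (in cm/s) 1.355e-14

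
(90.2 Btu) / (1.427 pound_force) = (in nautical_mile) 8.095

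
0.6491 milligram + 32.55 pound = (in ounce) 520.8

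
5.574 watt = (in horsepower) 0.007475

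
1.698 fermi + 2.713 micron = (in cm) 0.0002713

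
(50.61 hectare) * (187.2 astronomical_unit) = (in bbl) 8.915e+19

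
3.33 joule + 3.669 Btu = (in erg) 3.874e+10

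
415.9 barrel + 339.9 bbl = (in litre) 1.202e+05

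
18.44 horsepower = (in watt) 1.375e+04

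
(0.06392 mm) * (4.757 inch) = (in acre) 1.908e-09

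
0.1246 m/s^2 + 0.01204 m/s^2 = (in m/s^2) 0.1366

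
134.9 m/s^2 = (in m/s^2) 134.9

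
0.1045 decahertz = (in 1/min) 62.7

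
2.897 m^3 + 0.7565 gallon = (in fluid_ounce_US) 9.806e+04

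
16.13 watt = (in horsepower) 0.02163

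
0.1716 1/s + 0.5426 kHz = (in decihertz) 5428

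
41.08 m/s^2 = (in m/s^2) 41.08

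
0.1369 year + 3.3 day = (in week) 7.61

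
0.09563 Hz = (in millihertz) 95.63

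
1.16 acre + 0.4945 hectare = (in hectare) 0.9639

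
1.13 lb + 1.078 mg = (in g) 512.6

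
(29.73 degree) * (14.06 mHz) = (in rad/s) 0.007296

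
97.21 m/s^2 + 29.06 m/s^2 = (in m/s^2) 126.3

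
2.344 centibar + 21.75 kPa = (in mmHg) 180.7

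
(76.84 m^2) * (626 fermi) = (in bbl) 3.026e-10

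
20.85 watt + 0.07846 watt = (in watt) 20.93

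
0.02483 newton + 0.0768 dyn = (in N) 0.02483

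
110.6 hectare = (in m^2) 1.106e+06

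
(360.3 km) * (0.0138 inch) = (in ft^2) 1359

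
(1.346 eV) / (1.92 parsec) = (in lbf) 8.183e-37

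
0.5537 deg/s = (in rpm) 0.09228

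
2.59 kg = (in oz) 91.36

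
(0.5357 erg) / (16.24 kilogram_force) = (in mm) 3.364e-07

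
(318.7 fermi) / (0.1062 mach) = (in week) 1.457e-20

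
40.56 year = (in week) 2115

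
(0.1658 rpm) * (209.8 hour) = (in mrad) 1.311e+07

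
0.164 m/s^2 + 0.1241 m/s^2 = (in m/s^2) 0.2881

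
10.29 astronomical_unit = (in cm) 1.539e+14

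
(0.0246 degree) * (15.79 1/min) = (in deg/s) 0.006474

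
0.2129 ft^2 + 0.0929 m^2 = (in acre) 2.784e-05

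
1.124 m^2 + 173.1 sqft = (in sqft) 185.2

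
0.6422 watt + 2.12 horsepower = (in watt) 1582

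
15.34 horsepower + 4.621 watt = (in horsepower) 15.35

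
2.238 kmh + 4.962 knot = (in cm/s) 317.4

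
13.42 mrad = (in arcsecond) 2768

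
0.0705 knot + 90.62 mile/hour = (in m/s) 40.55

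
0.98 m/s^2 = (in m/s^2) 0.98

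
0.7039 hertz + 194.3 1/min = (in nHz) 3.942e+09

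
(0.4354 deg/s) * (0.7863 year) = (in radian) 1.884e+05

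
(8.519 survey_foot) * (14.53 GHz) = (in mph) 8.44e+10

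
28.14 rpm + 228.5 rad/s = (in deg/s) 1.326e+04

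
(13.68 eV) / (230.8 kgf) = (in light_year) 1.024e-37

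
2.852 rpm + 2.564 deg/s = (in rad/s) 0.3434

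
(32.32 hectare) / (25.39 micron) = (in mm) 1.273e+13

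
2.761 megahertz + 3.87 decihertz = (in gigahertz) 0.002761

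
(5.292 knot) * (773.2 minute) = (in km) 126.3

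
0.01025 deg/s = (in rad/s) 0.0001789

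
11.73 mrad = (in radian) 0.01173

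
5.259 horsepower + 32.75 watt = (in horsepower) 5.303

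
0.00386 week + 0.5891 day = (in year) 0.001688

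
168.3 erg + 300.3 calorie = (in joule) 1256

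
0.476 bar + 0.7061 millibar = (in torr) 357.6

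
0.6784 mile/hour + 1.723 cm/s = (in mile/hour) 0.7169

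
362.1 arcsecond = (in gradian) 0.1118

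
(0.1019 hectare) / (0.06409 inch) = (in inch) 2.464e+07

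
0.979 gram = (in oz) 0.03453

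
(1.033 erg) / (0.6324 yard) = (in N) 1.786e-07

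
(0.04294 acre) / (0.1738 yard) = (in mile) 0.6794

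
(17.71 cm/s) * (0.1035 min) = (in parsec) 3.564e-17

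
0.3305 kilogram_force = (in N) 3.241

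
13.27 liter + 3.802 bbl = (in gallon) 163.2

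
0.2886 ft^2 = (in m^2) 0.02681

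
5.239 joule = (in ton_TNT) 1.252e-09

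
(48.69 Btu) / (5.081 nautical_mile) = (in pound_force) 1.227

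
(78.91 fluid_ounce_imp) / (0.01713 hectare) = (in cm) 0.001309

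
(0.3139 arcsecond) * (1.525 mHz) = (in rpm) 2.216e-08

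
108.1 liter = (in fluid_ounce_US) 3655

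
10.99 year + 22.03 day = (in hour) 9.68e+04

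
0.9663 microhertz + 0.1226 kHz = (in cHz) 1.226e+04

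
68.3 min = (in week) 0.006776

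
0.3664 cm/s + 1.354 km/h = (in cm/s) 37.98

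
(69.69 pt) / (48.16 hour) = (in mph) 3.172e-07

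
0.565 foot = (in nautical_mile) 9.299e-05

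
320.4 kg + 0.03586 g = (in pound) 706.4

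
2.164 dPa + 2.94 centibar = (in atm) 0.02902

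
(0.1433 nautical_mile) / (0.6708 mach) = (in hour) 0.0003228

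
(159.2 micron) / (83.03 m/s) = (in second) 1.917e-06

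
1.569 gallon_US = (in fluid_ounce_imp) 209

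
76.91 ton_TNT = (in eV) 2.008e+30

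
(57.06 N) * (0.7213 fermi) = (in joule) 4.116e-14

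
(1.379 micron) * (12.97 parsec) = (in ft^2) 5.941e+12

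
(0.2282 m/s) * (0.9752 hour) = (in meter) 801.1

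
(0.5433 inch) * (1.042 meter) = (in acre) 3.553e-06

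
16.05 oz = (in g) 455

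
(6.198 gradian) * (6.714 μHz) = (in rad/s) 6.537e-07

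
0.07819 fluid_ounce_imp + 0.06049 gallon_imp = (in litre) 0.2772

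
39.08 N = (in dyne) 3.908e+06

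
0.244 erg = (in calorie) 5.832e-09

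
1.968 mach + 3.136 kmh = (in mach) 1.971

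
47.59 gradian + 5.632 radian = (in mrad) 6380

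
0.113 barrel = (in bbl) 0.113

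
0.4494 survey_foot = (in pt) 388.3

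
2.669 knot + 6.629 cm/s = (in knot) 2.798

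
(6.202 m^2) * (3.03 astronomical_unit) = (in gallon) 7.427e+14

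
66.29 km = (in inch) 2.61e+06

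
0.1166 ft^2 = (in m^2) 0.01083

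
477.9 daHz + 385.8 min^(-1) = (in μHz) 4.785e+09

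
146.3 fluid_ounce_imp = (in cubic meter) 0.004157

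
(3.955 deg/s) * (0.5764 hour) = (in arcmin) 4.924e+05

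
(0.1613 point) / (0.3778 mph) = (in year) 1.068e-11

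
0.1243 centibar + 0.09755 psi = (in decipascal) 7969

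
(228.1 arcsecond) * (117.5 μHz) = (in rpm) 1.241e-06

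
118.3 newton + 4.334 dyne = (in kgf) 12.06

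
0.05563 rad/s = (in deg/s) 3.187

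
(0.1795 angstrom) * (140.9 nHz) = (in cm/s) 2.529e-16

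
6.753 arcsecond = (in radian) 3.274e-05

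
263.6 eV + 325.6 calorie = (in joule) 1362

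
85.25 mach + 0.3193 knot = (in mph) 6.493e+04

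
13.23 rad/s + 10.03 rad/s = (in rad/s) 23.26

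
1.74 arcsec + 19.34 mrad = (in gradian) 1.232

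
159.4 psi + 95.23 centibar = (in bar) 11.94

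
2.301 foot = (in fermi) 7.013e+14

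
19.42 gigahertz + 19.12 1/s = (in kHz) 1.942e+07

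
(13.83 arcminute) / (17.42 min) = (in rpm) 3.676e-05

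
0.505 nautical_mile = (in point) 2.651e+06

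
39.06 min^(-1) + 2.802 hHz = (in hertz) 280.9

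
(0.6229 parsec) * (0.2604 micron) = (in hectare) 5.005e+05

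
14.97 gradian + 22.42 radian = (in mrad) 2.266e+04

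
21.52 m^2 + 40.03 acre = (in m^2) 1.62e+05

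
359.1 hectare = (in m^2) 3.591e+06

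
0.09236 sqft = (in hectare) 8.581e-07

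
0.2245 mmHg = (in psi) 0.004341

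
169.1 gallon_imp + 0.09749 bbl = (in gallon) 207.2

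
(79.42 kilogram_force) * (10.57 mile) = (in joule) 1.325e+07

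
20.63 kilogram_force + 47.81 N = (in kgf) 25.51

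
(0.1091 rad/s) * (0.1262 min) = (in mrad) 826.1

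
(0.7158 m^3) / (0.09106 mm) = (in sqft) 8.461e+04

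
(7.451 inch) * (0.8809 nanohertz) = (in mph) 3.729e-10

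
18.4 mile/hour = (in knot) 15.99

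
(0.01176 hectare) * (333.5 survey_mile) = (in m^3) 6.312e+07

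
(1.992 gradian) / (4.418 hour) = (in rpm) 1.879e-05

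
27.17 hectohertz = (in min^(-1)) 1.63e+05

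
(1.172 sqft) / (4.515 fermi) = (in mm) 2.412e+16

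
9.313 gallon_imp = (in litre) 42.34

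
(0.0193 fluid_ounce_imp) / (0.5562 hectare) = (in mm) 9.859e-08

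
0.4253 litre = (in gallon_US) 0.1124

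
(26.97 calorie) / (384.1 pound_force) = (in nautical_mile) 3.566e-05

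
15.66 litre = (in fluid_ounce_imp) 551.2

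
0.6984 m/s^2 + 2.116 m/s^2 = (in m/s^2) 2.814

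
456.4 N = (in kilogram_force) 46.54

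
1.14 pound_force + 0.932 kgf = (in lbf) 3.195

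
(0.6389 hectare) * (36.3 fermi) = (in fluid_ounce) 7.842e-06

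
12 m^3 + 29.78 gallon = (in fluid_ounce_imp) 4.263e+05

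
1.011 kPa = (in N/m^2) 1011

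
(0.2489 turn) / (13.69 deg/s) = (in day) 7.575e-05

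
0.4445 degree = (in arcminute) 26.67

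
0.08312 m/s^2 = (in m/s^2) 0.08312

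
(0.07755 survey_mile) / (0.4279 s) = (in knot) 567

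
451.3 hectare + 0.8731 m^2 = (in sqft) 4.858e+07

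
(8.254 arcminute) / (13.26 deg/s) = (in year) 3.29e-10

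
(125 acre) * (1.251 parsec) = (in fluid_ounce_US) 6.603e+26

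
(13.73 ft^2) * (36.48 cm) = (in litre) 465.3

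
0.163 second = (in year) 5.169e-09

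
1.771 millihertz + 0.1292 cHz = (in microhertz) 3063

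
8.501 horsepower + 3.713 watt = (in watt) 6343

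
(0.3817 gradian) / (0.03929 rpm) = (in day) 1.687e-05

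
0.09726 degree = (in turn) 0.0002702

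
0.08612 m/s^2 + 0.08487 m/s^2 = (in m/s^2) 0.171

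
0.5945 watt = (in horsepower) 0.0007972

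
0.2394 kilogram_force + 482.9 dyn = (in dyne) 2.353e+05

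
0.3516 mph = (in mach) 0.0004616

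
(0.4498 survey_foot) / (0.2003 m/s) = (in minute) 0.01141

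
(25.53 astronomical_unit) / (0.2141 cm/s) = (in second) 1.784e+15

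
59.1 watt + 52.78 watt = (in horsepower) 0.15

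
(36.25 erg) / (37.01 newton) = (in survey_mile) 6.086e-11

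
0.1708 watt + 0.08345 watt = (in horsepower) 0.000341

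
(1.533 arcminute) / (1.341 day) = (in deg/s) 2.205e-07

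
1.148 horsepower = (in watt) 856.1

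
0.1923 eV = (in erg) 3.081e-13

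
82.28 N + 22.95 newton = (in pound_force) 23.66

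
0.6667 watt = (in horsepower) 0.0008941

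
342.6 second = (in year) 1.086e-05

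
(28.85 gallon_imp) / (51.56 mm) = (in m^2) 2.544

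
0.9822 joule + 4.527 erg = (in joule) 0.9822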